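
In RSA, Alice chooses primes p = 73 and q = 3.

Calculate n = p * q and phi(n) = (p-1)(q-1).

Step 1: n = p * q = 73 * 3 = 219.
Step 2: phi(n) = (p-1)(q-1) = 72 * 2 = 144.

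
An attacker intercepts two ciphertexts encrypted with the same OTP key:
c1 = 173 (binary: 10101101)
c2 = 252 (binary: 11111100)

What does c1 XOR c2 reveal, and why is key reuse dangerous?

Step 1: c1 XOR c2 = (m1 XOR k) XOR (m2 XOR k).
Step 2: By XOR associativity/commutativity: = m1 XOR m2 XOR k XOR k = m1 XOR m2.
Step 3: 10101101 XOR 11111100 = 01010001 = 81.
Step 4: The key cancels out! An attacker learns m1 XOR m2 = 81, revealing the relationship between plaintexts.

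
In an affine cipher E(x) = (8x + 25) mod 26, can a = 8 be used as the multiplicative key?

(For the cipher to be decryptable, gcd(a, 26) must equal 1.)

Step 1: Compute gcd(8, 26).
Step 2: gcd(8, 26) = 2.
Since gcd = 2 != 1, 8 shares a common factor with 26, so it cannot be used.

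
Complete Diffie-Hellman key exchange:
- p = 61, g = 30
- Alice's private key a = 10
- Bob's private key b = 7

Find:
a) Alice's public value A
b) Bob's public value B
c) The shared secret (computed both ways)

Step 1: A = g^a mod p = 30^10 mod 61 = 14.
Step 2: B = g^b mod p = 30^7 mod 61 = 10.
Step 3: Alice computes s = B^a mod p = 10^10 mod 61 = 14.
Step 4: Bob computes s = A^b mod p = 14^7 mod 61 = 14.
Both sides agree: shared secret = 14.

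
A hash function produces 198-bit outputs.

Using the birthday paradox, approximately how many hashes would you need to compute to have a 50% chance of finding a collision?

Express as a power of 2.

Step 1: The birthday paradox gives collision probability ~50% after sqrt(2^n) = 2^(n/2) hashes.
Step 2: For 198-bit output: 2^(198/2) = 2^99.
Step 3: Approximately 2^99 hash computations needed.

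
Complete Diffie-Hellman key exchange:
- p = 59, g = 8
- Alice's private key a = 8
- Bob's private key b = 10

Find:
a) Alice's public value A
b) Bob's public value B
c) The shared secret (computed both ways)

Step 1: A = g^a mod p = 8^8 mod 59 = 35.
Step 2: B = g^b mod p = 8^10 mod 59 = 57.
Step 3: Alice computes s = B^a mod p = 57^8 mod 59 = 20.
Step 4: Bob computes s = A^b mod p = 35^10 mod 59 = 20.
Both sides agree: shared secret = 20.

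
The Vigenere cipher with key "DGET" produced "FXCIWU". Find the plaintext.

Step 1: Extend key: DGETDG
Step 2: Decrypt each letter (c - k) mod 26:
  F(5) - D(3) = (5-3) mod 26 = 2 = C
  X(23) - G(6) = (23-6) mod 26 = 17 = R
  C(2) - E(4) = (2-4) mod 26 = 24 = Y
  I(8) - T(19) = (8-19) mod 26 = 15 = P
  W(22) - D(3) = (22-3) mod 26 = 19 = T
  U(20) - G(6) = (20-6) mod 26 = 14 = O
Plaintext: CRYPTO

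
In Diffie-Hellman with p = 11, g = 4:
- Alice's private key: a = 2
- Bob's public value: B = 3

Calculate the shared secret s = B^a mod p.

Step 1: s = B^a mod p = 3^2 mod 11.
  3^1 mod 11 = 3
  3^2 mod 11 = (3 * 3) mod 11 = 9
Result: shared secret = 9.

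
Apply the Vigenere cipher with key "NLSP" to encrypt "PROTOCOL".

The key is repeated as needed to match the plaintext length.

Step 1: Repeat key to match plaintext length:
  Plaintext: PROTOCOL
  Key:       NLSPNLSP
Step 2: Encrypt each letter:
  P(15) + N(13) = (15+13) mod 26 = 2 = C
  R(17) + L(11) = (17+11) mod 26 = 2 = C
  O(14) + S(18) = (14+18) mod 26 = 6 = G
  T(19) + P(15) = (19+15) mod 26 = 8 = I
  O(14) + N(13) = (14+13) mod 26 = 1 = B
  C(2) + L(11) = (2+11) mod 26 = 13 = N
  O(14) + S(18) = (14+18) mod 26 = 6 = G
  L(11) + P(15) = (11+15) mod 26 = 0 = A
Ciphertext: CCGIBNGA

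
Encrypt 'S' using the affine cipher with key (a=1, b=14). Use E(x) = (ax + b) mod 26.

Step 1: Convert 'S' to number: x = 18.
Step 2: E(18) = (1 * 18 + 14) mod 26 = 32 mod 26 = 6.
Step 3: Convert 6 back to letter: G.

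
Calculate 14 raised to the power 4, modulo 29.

Step 1: Compute 14^4 mod 29 step by step, reducing modulo 29 at each step.
  14^1 mod 29 = 14
  14^2 mod 29 = (14 * 14) mod 29 = 22
  14^3 mod 29 = (22 * 14) mod 29 = 18
  14^4 mod 29 = (18 * 14) mod 29 = 20
Step 2: Result = 20.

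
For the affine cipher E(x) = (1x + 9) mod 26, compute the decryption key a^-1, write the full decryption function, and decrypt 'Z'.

Step 1: Find a^-1, the modular inverse of 1 mod 26.
Step 2: We need 1 * a^-1 = 1 (mod 26).
Step 3: 1 * 1 = 1 = 0 * 26 + 1, so a^-1 = 1.
Step 4: D(y) = 1(y - 9) mod 26.
Step 5: Apply to 'Z' (y = 25): D(25) = 1 * (25 - 9) mod 26 = 1 * 16 mod 26 = 16 -> 'Q'.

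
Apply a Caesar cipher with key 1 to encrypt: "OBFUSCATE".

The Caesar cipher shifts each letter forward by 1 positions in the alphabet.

Step 1: For each letter, shift forward by 1 positions (mod 26).
  O (position 14) -> position (14+1) mod 26 = 15 -> P
  B (position 1) -> position (1+1) mod 26 = 2 -> C
  F (position 5) -> position (5+1) mod 26 = 6 -> G
  U (position 20) -> position (20+1) mod 26 = 21 -> V
  S (position 18) -> position (18+1) mod 26 = 19 -> T
  C (position 2) -> position (2+1) mod 26 = 3 -> D
  A (position 0) -> position (0+1) mod 26 = 1 -> B
  T (position 19) -> position (19+1) mod 26 = 20 -> U
  E (position 4) -> position (4+1) mod 26 = 5 -> F
Result: PCGVTDBUF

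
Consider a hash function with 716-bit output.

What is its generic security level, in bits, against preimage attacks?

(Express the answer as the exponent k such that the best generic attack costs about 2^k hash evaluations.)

Step 1: The hash has a 716-bit output.
Step 2: Preimage resistance means: given a digest h(x), it should be infeasible to find any input that hashes to it.
With a 716-bit output there are 2^716 possible digests, so a generic brute-force preimage search costs about 2^716 evaluations.
Step 3: Security level = 716 bits.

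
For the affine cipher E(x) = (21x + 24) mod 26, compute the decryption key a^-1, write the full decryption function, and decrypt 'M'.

Step 1: Find a^-1, the modular inverse of 21 mod 26.
Step 2: We need 21 * a^-1 = 1 (mod 26).
Step 3: 21 * 5 = 105 = 4 * 26 + 1, so a^-1 = 5.
Step 4: D(y) = 5(y - 24) mod 26.
Step 5: Apply to 'M' (y = 12): D(12) = 5 * (12 - 24) mod 26 = 5 * -12 mod 26 = 18 -> 'S'.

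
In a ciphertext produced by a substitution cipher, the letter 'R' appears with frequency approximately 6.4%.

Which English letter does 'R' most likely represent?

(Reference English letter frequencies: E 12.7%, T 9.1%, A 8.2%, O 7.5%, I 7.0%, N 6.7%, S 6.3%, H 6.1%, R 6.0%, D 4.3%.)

Step 1: The observed frequency is 6.4%.
Step 2: Compare with English frequencies:
  E: 12.7% (difference: 6.3%)
  T: 9.1% (difference: 2.7%)
  A: 8.2% (difference: 1.8%)
  O: 7.5% (difference: 1.1%)
  I: 7.0% (difference: 0.6%)
  N: 6.7% (difference: 0.3%)
  S: 6.3% (difference: 0.1%) <-- closest
  H: 6.1% (difference: 0.3%)
  R: 6.0% (difference: 0.4%)
  D: 4.3% (difference: 2.1%)
Step 3: 'R' most likely represents 'S' (frequency 6.3%).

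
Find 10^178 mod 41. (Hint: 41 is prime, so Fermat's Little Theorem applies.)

Step 1: Since 41 is prime, by Fermat's Little Theorem: 10^40 = 1 (mod 41).
Step 2: Reduce exponent: 178 mod 40 = 18.
Step 3: So 10^178 = 10^18 (mod 41).
Step 4: 10^18 mod 41 = 16.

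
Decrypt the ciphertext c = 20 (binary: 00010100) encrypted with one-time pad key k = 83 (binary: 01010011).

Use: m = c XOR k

Step 1: XOR ciphertext with key:
  Ciphertext: 00010100
  Key:        01010011
  XOR:        01000111
Step 2: Plaintext = 01000111 = 71 in decimal.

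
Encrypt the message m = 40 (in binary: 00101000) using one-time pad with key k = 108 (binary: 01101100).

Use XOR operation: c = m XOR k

Step 1: Write out the XOR operation bit by bit:
  Message: 00101000
  Key:     01101100
  XOR:     01000100
Step 2: Convert to decimal: 01000100 = 68.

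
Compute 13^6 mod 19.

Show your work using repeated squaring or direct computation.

Step 1: Compute 13^6 mod 19 step by step, reducing modulo 19 at each step.
  13^1 mod 19 = 13
  13^2 mod 19 = (13 * 13) mod 19 = 17
  13^3 mod 19 = (17 * 13) mod 19 = 12
  13^4 mod 19 = (12 * 13) mod 19 = 4
  13^5 mod 19 = (4 * 13) mod 19 = 14
  13^6 mod 19 = (14 * 13) mod 19 = 11
Step 2: Result = 11.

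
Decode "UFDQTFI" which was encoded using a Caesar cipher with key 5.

Step 1: Reverse the shift by subtracting 5 from each letter position.
  U (position 20) -> position (20-5) mod 26 = 15 -> P
  F (position 5) -> position (5-5) mod 26 = 0 -> A
  D (position 3) -> position (3-5) mod 26 = 24 -> Y
  Q (position 16) -> position (16-5) mod 26 = 11 -> L
  T (position 19) -> position (19-5) mod 26 = 14 -> O
  F (position 5) -> position (5-5) mod 26 = 0 -> A
  I (position 8) -> position (8-5) mod 26 = 3 -> D
Decrypted message: PAYLOAD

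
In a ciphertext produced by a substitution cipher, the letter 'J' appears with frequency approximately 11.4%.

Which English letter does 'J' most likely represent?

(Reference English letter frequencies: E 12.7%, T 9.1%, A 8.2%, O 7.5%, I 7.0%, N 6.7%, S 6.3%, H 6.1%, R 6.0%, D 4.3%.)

Step 1: The observed frequency is 11.4%.
Step 2: Compare with English frequencies:
  E: 12.7% (difference: 1.3%) <-- closest
  T: 9.1% (difference: 2.3%)
  A: 8.2% (difference: 3.2%)
  O: 7.5% (difference: 3.9%)
  I: 7.0% (difference: 4.4%)
  N: 6.7% (difference: 4.7%)
  S: 6.3% (difference: 5.1%)
  H: 6.1% (difference: 5.3%)
  R: 6.0% (difference: 5.4%)
  D: 4.3% (difference: 7.1%)
Step 3: 'J' most likely represents 'E' (frequency 12.7%).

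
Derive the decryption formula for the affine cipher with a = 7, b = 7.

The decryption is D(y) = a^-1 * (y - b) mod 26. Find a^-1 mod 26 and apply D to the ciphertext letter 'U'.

Step 1: Find a^-1, the modular inverse of 7 mod 26.
Step 2: We need 7 * a^-1 = 1 (mod 26).
Step 3: 7 * 15 = 105 = 4 * 26 + 1, so a^-1 = 15.
Step 4: D(y) = 15(y - 7) mod 26.
Step 5: Apply to 'U' (y = 20): D(20) = 15 * (20 - 7) mod 26 = 15 * 13 mod 26 = 13 -> 'N'.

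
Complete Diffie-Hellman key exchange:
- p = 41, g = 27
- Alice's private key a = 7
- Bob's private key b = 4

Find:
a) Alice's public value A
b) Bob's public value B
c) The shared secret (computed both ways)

Step 1: A = g^a mod p = 27^7 mod 41 = 38.
Step 2: B = g^b mod p = 27^4 mod 41 = 40.
Step 3: Alice computes s = B^a mod p = 40^7 mod 41 = 40.
Step 4: Bob computes s = A^b mod p = 38^4 mod 41 = 40.
Both sides agree: shared secret = 40.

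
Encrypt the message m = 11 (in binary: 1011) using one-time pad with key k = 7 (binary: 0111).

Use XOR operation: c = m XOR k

Step 1: Write out the XOR operation bit by bit:
  Message: 1011
  Key:     0111
  XOR:     1100
Step 2: Convert to decimal: 1100 = 12.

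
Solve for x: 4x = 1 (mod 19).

Step 1: We need x such that 4 * x = 1 (mod 19).
Step 2: Using the extended Euclidean algorithm or trial:
  4 * 5 = 20 = 1 * 19 + 1.
Step 3: Since 20 mod 19 = 1, the inverse is x = 5.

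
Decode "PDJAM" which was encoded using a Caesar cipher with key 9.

Step 1: Reverse the shift by subtracting 9 from each letter position.
  P (position 15) -> position (15-9) mod 26 = 6 -> G
  D (position 3) -> position (3-9) mod 26 = 20 -> U
  J (position 9) -> position (9-9) mod 26 = 0 -> A
  A (position 0) -> position (0-9) mod 26 = 17 -> R
  M (position 12) -> position (12-9) mod 26 = 3 -> D
Decrypted message: GUARD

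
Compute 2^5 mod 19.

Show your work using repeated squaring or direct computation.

Step 1: Compute 2^5 mod 19 step by step, reducing modulo 19 at each step.
  2^1 mod 19 = 2
  2^2 mod 19 = (2 * 2) mod 19 = 4
  2^3 mod 19 = (4 * 2) mod 19 = 8
  2^4 mod 19 = (8 * 2) mod 19 = 16
  2^5 mod 19 = (16 * 2) mod 19 = 13
Step 2: Result = 13.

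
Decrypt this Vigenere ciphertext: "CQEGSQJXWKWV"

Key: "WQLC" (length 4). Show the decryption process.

Step 1: Key 'WQLC' has length 4. Extended key: WQLCWQLCWQLC
Step 2: Decrypt each position:
  C(2) - W(22) = 6 = G
  Q(16) - Q(16) = 0 = A
  E(4) - L(11) = 19 = T
  G(6) - C(2) = 4 = E
  S(18) - W(22) = 22 = W
  Q(16) - Q(16) = 0 = A
  J(9) - L(11) = 24 = Y
  X(23) - C(2) = 21 = V
  W(22) - W(22) = 0 = A
  K(10) - Q(16) = 20 = U
  W(22) - L(11) = 11 = L
  V(21) - C(2) = 19 = T
Plaintext: GATEWAYVAULT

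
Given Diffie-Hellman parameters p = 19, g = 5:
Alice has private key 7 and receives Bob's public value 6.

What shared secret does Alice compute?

Step 1: s = B^a mod p = 6^7 mod 19.
  6^1 mod 19 = 6
  6^2 mod 19 = (6 * 6) mod 19 = 17
  6^3 mod 19 = (17 * 6) mod 19 = 7
  6^4 mod 19 = (7 * 6) mod 19 = 4
  6^5 mod 19 = (4 * 6) mod 19 = 5
  6^6 mod 19 = (5 * 6) mod 19 = 11
  6^7 mod 19 = (11 * 6) mod 19 = 9
Result: shared secret = 9.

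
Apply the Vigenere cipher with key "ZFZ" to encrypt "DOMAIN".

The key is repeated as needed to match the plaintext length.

Step 1: Repeat key to match plaintext length:
  Plaintext: DOMAIN
  Key:       ZFZZFZ
Step 2: Encrypt each letter:
  D(3) + Z(25) = (3+25) mod 26 = 2 = C
  O(14) + F(5) = (14+5) mod 26 = 19 = T
  M(12) + Z(25) = (12+25) mod 26 = 11 = L
  A(0) + Z(25) = (0+25) mod 26 = 25 = Z
  I(8) + F(5) = (8+5) mod 26 = 13 = N
  N(13) + Z(25) = (13+25) mod 26 = 12 = M
Ciphertext: CTLZNM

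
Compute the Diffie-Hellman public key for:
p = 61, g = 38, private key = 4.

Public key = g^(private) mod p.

Step 1: A = g^a mod p = 38^4 mod 61.
  38^1 mod 61 = 38
  38^2 mod 61 = (38 * 38) mod 61 = 41
  38^3 mod 61 = (41 * 38) mod 61 = 33
  38^4 mod 61 = (33 * 38) mod 61 = 34
Result: A = 34.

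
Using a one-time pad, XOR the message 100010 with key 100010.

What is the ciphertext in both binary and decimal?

Step 1: Write out the XOR operation bit by bit:
  Message: 100010
  Key:     100010
  XOR:     000000
Step 2: Convert to decimal: 000000 = 0.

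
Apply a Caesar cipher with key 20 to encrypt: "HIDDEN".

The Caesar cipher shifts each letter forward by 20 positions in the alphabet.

Step 1: For each letter, shift forward by 20 positions (mod 26).
  H (position 7) -> position (7+20) mod 26 = 1 -> B
  I (position 8) -> position (8+20) mod 26 = 2 -> C
  D (position 3) -> position (3+20) mod 26 = 23 -> X
  D (position 3) -> position (3+20) mod 26 = 23 -> X
  E (position 4) -> position (4+20) mod 26 = 24 -> Y
  N (position 13) -> position (13+20) mod 26 = 7 -> H
Result: BCXXYH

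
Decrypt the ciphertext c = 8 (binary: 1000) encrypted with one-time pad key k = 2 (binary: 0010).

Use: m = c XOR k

Step 1: XOR ciphertext with key:
  Ciphertext: 1000
  Key:        0010
  XOR:        1010
Step 2: Plaintext = 1010 = 10 in decimal.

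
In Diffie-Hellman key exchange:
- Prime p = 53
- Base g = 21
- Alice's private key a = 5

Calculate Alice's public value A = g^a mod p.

Step 1: A = g^a mod p = 21^5 mod 53.
  21^1 mod 53 = 21
  21^2 mod 53 = (21 * 21) mod 53 = 17
  21^3 mod 53 = (17 * 21) mod 53 = 39
  21^4 mod 53 = (39 * 21) mod 53 = 24
  21^5 mod 53 = (24 * 21) mod 53 = 27
Result: A = 27.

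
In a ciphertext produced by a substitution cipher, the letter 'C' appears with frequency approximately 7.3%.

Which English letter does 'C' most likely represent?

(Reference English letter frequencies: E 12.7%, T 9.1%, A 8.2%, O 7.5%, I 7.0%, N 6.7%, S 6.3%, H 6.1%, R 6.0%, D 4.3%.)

Step 1: The observed frequency is 7.3%.
Step 2: Compare with English frequencies:
  E: 12.7% (difference: 5.4%)
  T: 9.1% (difference: 1.8%)
  A: 8.2% (difference: 0.9%)
  O: 7.5% (difference: 0.2%) <-- closest
  I: 7.0% (difference: 0.3%)
  N: 6.7% (difference: 0.6%)
  S: 6.3% (difference: 1.0%)
  H: 6.1% (difference: 1.2%)
  R: 6.0% (difference: 1.3%)
  D: 4.3% (difference: 3.0%)
Step 3: 'C' most likely represents 'O' (frequency 7.5%).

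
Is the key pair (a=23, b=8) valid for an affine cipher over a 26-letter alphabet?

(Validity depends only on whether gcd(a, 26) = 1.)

Step 1: Compute gcd(23, 26).
Step 2: gcd(23, 26) = 1.
Since gcd = 1, 23 is coprime with 26, so it is a valid key.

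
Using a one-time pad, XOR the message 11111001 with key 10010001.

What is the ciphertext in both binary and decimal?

Step 1: Write out the XOR operation bit by bit:
  Message: 11111001
  Key:     10010001
  XOR:     01101000
Step 2: Convert to decimal: 01101000 = 104.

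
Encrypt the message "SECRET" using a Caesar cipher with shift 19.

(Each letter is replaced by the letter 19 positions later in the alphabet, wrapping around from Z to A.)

Step 1: For each letter, shift forward by 19 positions (mod 26).
  S (position 18) -> position (18+19) mod 26 = 11 -> L
  E (position 4) -> position (4+19) mod 26 = 23 -> X
  C (position 2) -> position (2+19) mod 26 = 21 -> V
  R (position 17) -> position (17+19) mod 26 = 10 -> K
  E (position 4) -> position (4+19) mod 26 = 23 -> X
  T (position 19) -> position (19+19) mod 26 = 12 -> M
Result: LXVKXM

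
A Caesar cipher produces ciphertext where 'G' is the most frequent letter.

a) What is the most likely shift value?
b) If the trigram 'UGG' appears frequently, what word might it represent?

Step 1: In English, 'E' is the most frequent letter (12.7%).
Step 2: The most frequent ciphertext letter is 'G' (position 6).
Step 3: Shift = (6 - 4) mod 26 = 2.
Step 4: Decrypt 'UGG' by shifting back 2:
  U -> S
  G -> E
  G -> E
Step 5: 'UGG' decrypts to 'SEE'.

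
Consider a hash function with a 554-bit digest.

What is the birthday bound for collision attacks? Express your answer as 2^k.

Step 1: The birthday paradox gives collision probability ~50% after sqrt(2^n) = 2^(n/2) hashes.
Step 2: For 554-bit output: 2^(554/2) = 2^277.
Step 3: Approximately 2^277 hash computations needed.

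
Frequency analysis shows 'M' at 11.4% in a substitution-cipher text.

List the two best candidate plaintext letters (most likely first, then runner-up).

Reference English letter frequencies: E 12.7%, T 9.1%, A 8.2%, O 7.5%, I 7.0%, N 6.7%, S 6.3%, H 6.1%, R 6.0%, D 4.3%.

Step 1: Observed frequency of 'M' is 11.4%.
Step 2: Compute distances to each reference frequency and sort:
  E (12.7%): difference = 1.3% <-- BEST
  T (9.1%): difference = 2.3% <-- RUNNER-UP
  A (8.2%): difference = 3.2%
  O (7.5%): difference = 3.9%
  I (7.0%): difference = 4.4%
Step 3: Most likely is 'E' (12.7%, diff 1.3%); second most likely is 'T' (9.1%, diff 2.3%).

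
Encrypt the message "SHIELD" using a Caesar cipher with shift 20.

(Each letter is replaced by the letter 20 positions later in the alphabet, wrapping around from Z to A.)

Step 1: For each letter, shift forward by 20 positions (mod 26).
  S (position 18) -> position (18+20) mod 26 = 12 -> M
  H (position 7) -> position (7+20) mod 26 = 1 -> B
  I (position 8) -> position (8+20) mod 26 = 2 -> C
  E (position 4) -> position (4+20) mod 26 = 24 -> Y
  L (position 11) -> position (11+20) mod 26 = 5 -> F
  D (position 3) -> position (3+20) mod 26 = 23 -> X
Result: MBCYFX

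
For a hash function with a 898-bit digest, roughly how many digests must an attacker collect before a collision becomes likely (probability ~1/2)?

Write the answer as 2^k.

Step 1: The birthday paradox gives collision probability ~50% after sqrt(2^n) = 2^(n/2) hashes.
Step 2: For 898-bit output: 2^(898/2) = 2^449.
Step 3: Approximately 2^449 hash computations needed.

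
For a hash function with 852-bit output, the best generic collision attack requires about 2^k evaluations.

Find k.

Step 1: The hash has a 852-bit output.
Step 2: Collision resistance means it should be infeasible to find any x != y with h(x) = h(y).
By the birthday bound, a generic collision search succeeds after about sqrt(2^852) = 2^(852/2) = 2^426 evaluations.
Step 3: Security level = 426 bits.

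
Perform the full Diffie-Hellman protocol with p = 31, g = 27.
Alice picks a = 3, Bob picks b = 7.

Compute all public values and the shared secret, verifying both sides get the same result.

Step 1: A = g^a mod p = 27^3 mod 31 = 29.
Step 2: B = g^b mod p = 27^7 mod 31 = 15.
Step 3: Alice computes s = B^a mod p = 15^3 mod 31 = 27.
Step 4: Bob computes s = A^b mod p = 29^7 mod 31 = 27.
Both sides agree: shared secret = 27.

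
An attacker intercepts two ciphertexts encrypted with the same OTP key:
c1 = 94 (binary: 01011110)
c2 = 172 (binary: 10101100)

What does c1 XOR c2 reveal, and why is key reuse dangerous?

Step 1: c1 XOR c2 = (m1 XOR k) XOR (m2 XOR k).
Step 2: By XOR associativity/commutativity: = m1 XOR m2 XOR k XOR k = m1 XOR m2.
Step 3: 01011110 XOR 10101100 = 11110010 = 242.
Step 4: The key cancels out! An attacker learns m1 XOR m2 = 242, revealing the relationship between plaintexts.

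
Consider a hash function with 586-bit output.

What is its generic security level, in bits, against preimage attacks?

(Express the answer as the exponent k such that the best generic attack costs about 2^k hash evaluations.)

Step 1: The hash has a 586-bit output.
Step 2: Preimage resistance means: given a digest h(x), it should be infeasible to find any input that hashes to it.
With a 586-bit output there are 2^586 possible digests, so a generic brute-force preimage search costs about 2^586 evaluations.
Step 3: Security level = 586 bits.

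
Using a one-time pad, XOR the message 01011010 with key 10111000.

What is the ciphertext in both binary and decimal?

Step 1: Write out the XOR operation bit by bit:
  Message: 01011010
  Key:     10111000
  XOR:     11100010
Step 2: Convert to decimal: 11100010 = 226.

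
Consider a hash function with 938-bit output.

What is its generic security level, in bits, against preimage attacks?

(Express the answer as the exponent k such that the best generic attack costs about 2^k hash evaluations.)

Step 1: The hash has a 938-bit output.
Step 2: Preimage resistance means: given a digest h(x), it should be infeasible to find any input that hashes to it.
With a 938-bit output there are 2^938 possible digests, so a generic brute-force preimage search costs about 2^938 evaluations.
Step 3: Security level = 938 bits.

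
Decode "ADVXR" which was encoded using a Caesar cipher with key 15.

Step 1: Reverse the shift by subtracting 15 from each letter position.
  A (position 0) -> position (0-15) mod 26 = 11 -> L
  D (position 3) -> position (3-15) mod 26 = 14 -> O
  V (position 21) -> position (21-15) mod 26 = 6 -> G
  X (position 23) -> position (23-15) mod 26 = 8 -> I
  R (position 17) -> position (17-15) mod 26 = 2 -> C
Decrypted message: LOGIC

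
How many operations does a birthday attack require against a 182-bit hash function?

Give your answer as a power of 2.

Step 1: The birthday paradox gives collision probability ~50% after sqrt(2^n) = 2^(n/2) hashes.
Step 2: For 182-bit output: 2^(182/2) = 2^91.
Step 3: Approximately 2^91 hash computations needed.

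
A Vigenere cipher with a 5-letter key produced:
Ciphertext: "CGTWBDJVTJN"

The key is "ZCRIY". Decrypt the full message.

Step 1: Key 'ZCRIY' has length 5. Extended key: ZCRIYZCRIYZ
Step 2: Decrypt each position:
  C(2) - Z(25) = 3 = D
  G(6) - C(2) = 4 = E
  T(19) - R(17) = 2 = C
  W(22) - I(8) = 14 = O
  B(1) - Y(24) = 3 = D
  D(3) - Z(25) = 4 = E
  J(9) - C(2) = 7 = H
  V(21) - R(17) = 4 = E
  T(19) - I(8) = 11 = L
  J(9) - Y(24) = 11 = L
  N(13) - Z(25) = 14 = O
Plaintext: DECODEHELLO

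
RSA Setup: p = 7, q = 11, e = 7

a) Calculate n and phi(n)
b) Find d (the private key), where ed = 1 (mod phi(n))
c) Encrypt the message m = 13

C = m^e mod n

Step 1: n = 7 * 11 = 77.
Step 2: phi(n) = (7-1)(11-1) = 6 * 10 = 60.
Step 3: Find d = 7^(-1) mod 60 = 43.
  Verify: 7 * 43 = 301 = 1 (mod 60).
Step 4: C = 13^7 mod 77 = 62.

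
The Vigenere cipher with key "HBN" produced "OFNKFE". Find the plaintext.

Step 1: Extend key: HBNHBN
Step 2: Decrypt each letter (c - k) mod 26:
  O(14) - H(7) = (14-7) mod 26 = 7 = H
  F(5) - B(1) = (5-1) mod 26 = 4 = E
  N(13) - N(13) = (13-13) mod 26 = 0 = A
  K(10) - H(7) = (10-7) mod 26 = 3 = D
  F(5) - B(1) = (5-1) mod 26 = 4 = E
  E(4) - N(13) = (4-13) mod 26 = 17 = R
Plaintext: HEADER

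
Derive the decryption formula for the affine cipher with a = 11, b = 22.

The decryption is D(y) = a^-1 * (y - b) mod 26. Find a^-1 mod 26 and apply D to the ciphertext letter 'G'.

Step 1: Find a^-1, the modular inverse of 11 mod 26.
Step 2: We need 11 * a^-1 = 1 (mod 26).
Step 3: 11 * 19 = 209 = 8 * 26 + 1, so a^-1 = 19.
Step 4: D(y) = 19(y - 22) mod 26.
Step 5: Apply to 'G' (y = 6): D(6) = 19 * (6 - 22) mod 26 = 19 * -16 mod 26 = 8 -> 'I'.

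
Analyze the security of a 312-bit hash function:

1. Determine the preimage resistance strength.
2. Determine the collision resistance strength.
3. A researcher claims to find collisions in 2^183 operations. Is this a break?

Step 1: Preimage resistance requires brute-force of 2^312 operations.
Step 2: Collision resistance (birthday bound) = 2^(312/2) = 2^156.
Step 3: The claimed attack costs 2^183 operations.
Step 4: Since 2^183 >= 2^156, the claimed attack is no faster than the generic birthday attack, so this does not break collision resistance.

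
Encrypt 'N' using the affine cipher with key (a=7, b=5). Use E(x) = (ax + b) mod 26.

Step 1: Convert 'N' to number: x = 13.
Step 2: E(13) = (7 * 13 + 5) mod 26 = 96 mod 26 = 18.
Step 3: Convert 18 back to letter: S.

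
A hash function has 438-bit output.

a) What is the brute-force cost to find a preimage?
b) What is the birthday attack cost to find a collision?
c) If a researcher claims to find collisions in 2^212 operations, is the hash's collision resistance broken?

Step 1: Preimage resistance requires brute-force of 2^438 operations.
Step 2: Collision resistance (birthday bound) = 2^(438/2) = 2^219.
Step 3: The claimed attack costs 2^212 operations.
Step 4: Since 2^212 < 2^219, the claimed attack beats the generic birthday bound, so collision resistance is broken.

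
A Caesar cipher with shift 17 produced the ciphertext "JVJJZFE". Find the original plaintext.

Step 1: Reverse the shift by subtracting 17 from each letter position.
  J (position 9) -> position (9-17) mod 26 = 18 -> S
  V (position 21) -> position (21-17) mod 26 = 4 -> E
  J (position 9) -> position (9-17) mod 26 = 18 -> S
  J (position 9) -> position (9-17) mod 26 = 18 -> S
  Z (position 25) -> position (25-17) mod 26 = 8 -> I
  F (position 5) -> position (5-17) mod 26 = 14 -> O
  E (position 4) -> position (4-17) mod 26 = 13 -> N
Decrypted message: SESSION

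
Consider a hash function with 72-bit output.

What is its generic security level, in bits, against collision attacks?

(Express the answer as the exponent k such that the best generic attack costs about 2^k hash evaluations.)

Step 1: The hash has a 72-bit output.
Step 2: Collision resistance means it should be infeasible to find any x != y with h(x) = h(y).
By the birthday bound, a generic collision search succeeds after about sqrt(2^72) = 2^(72/2) = 2^36 evaluations.
Step 3: Security level = 36 bits.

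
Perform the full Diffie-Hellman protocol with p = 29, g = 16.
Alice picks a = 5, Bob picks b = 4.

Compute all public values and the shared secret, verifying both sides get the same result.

Step 1: A = g^a mod p = 16^5 mod 29 = 23.
Step 2: B = g^b mod p = 16^4 mod 29 = 25.
Step 3: Alice computes s = B^a mod p = 25^5 mod 29 = 20.
Step 4: Bob computes s = A^b mod p = 23^4 mod 29 = 20.
Both sides agree: shared secret = 20.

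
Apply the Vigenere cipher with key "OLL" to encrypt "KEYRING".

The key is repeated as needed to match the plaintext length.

Step 1: Repeat key to match plaintext length:
  Plaintext: KEYRING
  Key:       OLLOLLO
Step 2: Encrypt each letter:
  K(10) + O(14) = (10+14) mod 26 = 24 = Y
  E(4) + L(11) = (4+11) mod 26 = 15 = P
  Y(24) + L(11) = (24+11) mod 26 = 9 = J
  R(17) + O(14) = (17+14) mod 26 = 5 = F
  I(8) + L(11) = (8+11) mod 26 = 19 = T
  N(13) + L(11) = (13+11) mod 26 = 24 = Y
  G(6) + O(14) = (6+14) mod 26 = 20 = U
Ciphertext: YPJFTYU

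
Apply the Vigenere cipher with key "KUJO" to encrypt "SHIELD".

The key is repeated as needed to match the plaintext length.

Step 1: Repeat key to match plaintext length:
  Plaintext: SHIELD
  Key:       KUJOKU
Step 2: Encrypt each letter:
  S(18) + K(10) = (18+10) mod 26 = 2 = C
  H(7) + U(20) = (7+20) mod 26 = 1 = B
  I(8) + J(9) = (8+9) mod 26 = 17 = R
  E(4) + O(14) = (4+14) mod 26 = 18 = S
  L(11) + K(10) = (11+10) mod 26 = 21 = V
  D(3) + U(20) = (3+20) mod 26 = 23 = X
Ciphertext: CBRSVX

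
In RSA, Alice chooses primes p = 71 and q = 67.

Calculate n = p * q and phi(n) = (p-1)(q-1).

Step 1: n = p * q = 71 * 67 = 4757.
Step 2: phi(n) = (p-1)(q-1) = 70 * 66 = 4620.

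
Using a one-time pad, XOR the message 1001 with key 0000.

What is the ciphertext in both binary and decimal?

Step 1: Write out the XOR operation bit by bit:
  Message: 1001
  Key:     0000
  XOR:     1001
Step 2: Convert to decimal: 1001 = 9.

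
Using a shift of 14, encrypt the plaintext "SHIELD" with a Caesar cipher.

Step 1: For each letter, shift forward by 14 positions (mod 26).
  S (position 18) -> position (18+14) mod 26 = 6 -> G
  H (position 7) -> position (7+14) mod 26 = 21 -> V
  I (position 8) -> position (8+14) mod 26 = 22 -> W
  E (position 4) -> position (4+14) mod 26 = 18 -> S
  L (position 11) -> position (11+14) mod 26 = 25 -> Z
  D (position 3) -> position (3+14) mod 26 = 17 -> R
Result: GVWSZR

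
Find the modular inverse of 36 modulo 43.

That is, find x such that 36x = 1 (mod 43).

Step 1: We need x such that 36 * x = 1 (mod 43).
Step 2: Using the extended Euclidean algorithm or trial:
  36 * 6 = 216 = 5 * 43 + 1.
Step 3: Since 216 mod 43 = 1, the inverse is x = 6.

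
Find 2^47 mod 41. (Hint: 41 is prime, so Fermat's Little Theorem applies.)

Step 1: Since 41 is prime, by Fermat's Little Theorem: 2^40 = 1 (mod 41).
Step 2: Reduce exponent: 47 mod 40 = 7.
Step 3: So 2^47 = 2^7 (mod 41).
Step 4: 2^7 mod 41 = 5.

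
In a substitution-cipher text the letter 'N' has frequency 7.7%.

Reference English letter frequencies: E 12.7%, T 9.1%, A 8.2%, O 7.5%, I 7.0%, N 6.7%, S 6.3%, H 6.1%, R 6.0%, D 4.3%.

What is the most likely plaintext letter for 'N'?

Step 1: The observed frequency is 7.7%.
Step 2: Compare with English frequencies:
  E: 12.7% (difference: 5.0%)
  T: 9.1% (difference: 1.4%)
  A: 8.2% (difference: 0.5%)
  O: 7.5% (difference: 0.2%) <-- closest
  I: 7.0% (difference: 0.7%)
  N: 6.7% (difference: 1.0%)
  S: 6.3% (difference: 1.4%)
  H: 6.1% (difference: 1.6%)
  R: 6.0% (difference: 1.7%)
  D: 4.3% (difference: 3.4%)
Step 3: 'N' most likely represents 'O' (frequency 7.5%).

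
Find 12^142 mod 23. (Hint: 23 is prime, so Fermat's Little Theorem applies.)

Step 1: Since 23 is prime, by Fermat's Little Theorem: 12^22 = 1 (mod 23).
Step 2: Reduce exponent: 142 mod 22 = 10.
Step 3: So 12^142 = 12^10 (mod 23).
Step 4: 12^10 mod 23 = 2.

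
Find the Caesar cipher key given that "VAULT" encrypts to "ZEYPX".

Step 1: Compare first letters: V (position 21) -> Z (position 25).
Step 2: Shift = (25 - 21) mod 26 = 4.
The shift value is 4.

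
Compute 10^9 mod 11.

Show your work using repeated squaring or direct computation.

Step 1: Compute 10^9 mod 11 step by step, reducing modulo 11 at each step.
  10^1 mod 11 = 10
  10^2 mod 11 = (10 * 10) mod 11 = 1
  10^3 mod 11 = (1 * 10) mod 11 = 10
  10^4 mod 11 = (10 * 10) mod 11 = 1
  10^5 mod 11 = (1 * 10) mod 11 = 10
  10^6 mod 11 = (10 * 10) mod 11 = 1
  10^7 mod 11 = (1 * 10) mod 11 = 10
  10^8 mod 11 = (10 * 10) mod 11 = 1
  10^9 mod 11 = (1 * 10) mod 11 = 10
Step 2: Result = 10.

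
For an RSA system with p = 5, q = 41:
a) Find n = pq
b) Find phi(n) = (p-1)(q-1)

Step 1: n = p * q = 5 * 41 = 205.
Step 2: phi(n) = (p-1)(q-1) = 4 * 40 = 160.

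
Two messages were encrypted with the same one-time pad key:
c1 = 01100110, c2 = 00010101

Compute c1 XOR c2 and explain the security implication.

Step 1: c1 XOR c2 = (m1 XOR k) XOR (m2 XOR k).
Step 2: By XOR associativity/commutativity: = m1 XOR m2 XOR k XOR k = m1 XOR m2.
Step 3: 01100110 XOR 00010101 = 01110011 = 115.
Step 4: The key cancels out! An attacker learns m1 XOR m2 = 115, revealing the relationship between plaintexts.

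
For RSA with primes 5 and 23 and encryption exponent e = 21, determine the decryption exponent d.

Step 1: n = 5 * 23 = 115.
Step 2: phi(n) = 4 * 22 = 88.
Step 3: Find d such that 21 * d = 1 (mod 88).
Step 4: d = 21^(-1) mod 88 = 21.
Verification: 21 * 21 = 441 = 5 * 88 + 1.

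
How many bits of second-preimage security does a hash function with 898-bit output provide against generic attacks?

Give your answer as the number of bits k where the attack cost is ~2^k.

Step 1: The hash has a 898-bit output.
Step 2: Second-preimage resistance means: given a specific input x, it should be infeasible to find a different y with h(y) = h(x).
With a 898-bit output, a generic search for a second preimage costs about 2^898 evaluations (each trial matches the fixed target with probability 2^-898).
Step 3: Security level = 898 bits.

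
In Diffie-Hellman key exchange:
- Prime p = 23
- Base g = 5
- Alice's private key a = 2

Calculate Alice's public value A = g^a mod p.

Step 1: A = g^a mod p = 5^2 mod 23.
  5^1 mod 23 = 5
  5^2 mod 23 = (5 * 5) mod 23 = 2
Result: A = 2.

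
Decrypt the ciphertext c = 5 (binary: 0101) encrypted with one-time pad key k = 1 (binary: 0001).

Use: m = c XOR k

Step 1: XOR ciphertext with key:
  Ciphertext: 0101
  Key:        0001
  XOR:        0100
Step 2: Plaintext = 0100 = 4 in decimal.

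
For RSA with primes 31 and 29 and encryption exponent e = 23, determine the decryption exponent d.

Step 1: n = 31 * 29 = 899.
Step 2: phi(n) = 30 * 28 = 840.
Step 3: Find d such that 23 * d = 1 (mod 840).
Step 4: d = 23^(-1) mod 840 = 767.
Verification: 23 * 767 = 17641 = 21 * 840 + 1.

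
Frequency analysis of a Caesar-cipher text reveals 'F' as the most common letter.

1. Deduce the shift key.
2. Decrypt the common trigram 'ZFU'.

Step 1: In English, 'E' is the most frequent letter (12.7%).
Step 2: The most frequent ciphertext letter is 'F' (position 5).
Step 3: Shift = (5 - 4) mod 26 = 1.
Step 4: Decrypt 'ZFU' by shifting back 1:
  Z -> Y
  F -> E
  U -> T
Step 5: 'ZFU' decrypts to 'YET'.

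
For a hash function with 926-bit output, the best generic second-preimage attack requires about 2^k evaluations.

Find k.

Step 1: The hash has a 926-bit output.
Step 2: Second-preimage resistance means: given a specific input x, it should be infeasible to find a different y with h(y) = h(x).
With a 926-bit output, a generic search for a second preimage costs about 2^926 evaluations (each trial matches the fixed target with probability 2^-926).
Step 3: Security level = 926 bits.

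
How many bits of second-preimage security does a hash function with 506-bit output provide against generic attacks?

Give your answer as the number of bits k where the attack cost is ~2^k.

Step 1: The hash has a 506-bit output.
Step 2: Second-preimage resistance means: given a specific input x, it should be infeasible to find a different y with h(y) = h(x).
With a 506-bit output, a generic search for a second preimage costs about 2^506 evaluations (each trial matches the fixed target with probability 2^-506).
Step 3: Security level = 506 bits.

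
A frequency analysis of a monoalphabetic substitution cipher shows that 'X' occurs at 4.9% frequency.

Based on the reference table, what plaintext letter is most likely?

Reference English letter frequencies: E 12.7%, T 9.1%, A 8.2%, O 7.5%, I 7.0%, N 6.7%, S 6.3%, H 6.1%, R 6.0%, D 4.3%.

Step 1: The observed frequency is 4.9%.
Step 2: Compare with English frequencies:
  E: 12.7% (difference: 7.8%)
  T: 9.1% (difference: 4.2%)
  A: 8.2% (difference: 3.3%)
  O: 7.5% (difference: 2.6%)
  I: 7.0% (difference: 2.1%)
  N: 6.7% (difference: 1.8%)
  S: 6.3% (difference: 1.4%)
  H: 6.1% (difference: 1.2%)
  R: 6.0% (difference: 1.1%)
  D: 4.3% (difference: 0.6%) <-- closest
Step 3: 'X' most likely represents 'D' (frequency 4.3%).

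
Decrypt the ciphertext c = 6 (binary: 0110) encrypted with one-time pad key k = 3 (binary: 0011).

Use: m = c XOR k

Step 1: XOR ciphertext with key:
  Ciphertext: 0110
  Key:        0011
  XOR:        0101
Step 2: Plaintext = 0101 = 5 in decimal.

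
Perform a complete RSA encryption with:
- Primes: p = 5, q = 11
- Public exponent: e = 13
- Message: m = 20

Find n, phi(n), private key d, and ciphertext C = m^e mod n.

Step 1: n = 5 * 11 = 55.
Step 2: phi(n) = (5-1)(11-1) = 4 * 10 = 40.
Step 3: Find d = 13^(-1) mod 40 = 37.
  Verify: 13 * 37 = 481 = 1 (mod 40).
Step 4: C = 20^13 mod 55 = 25.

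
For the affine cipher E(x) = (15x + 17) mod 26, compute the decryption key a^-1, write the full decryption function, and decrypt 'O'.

Step 1: Find a^-1, the modular inverse of 15 mod 26.
Step 2: We need 15 * a^-1 = 1 (mod 26).
Step 3: 15 * 7 = 105 = 4 * 26 + 1, so a^-1 = 7.
Step 4: D(y) = 7(y - 17) mod 26.
Step 5: Apply to 'O' (y = 14): D(14) = 7 * (14 - 17) mod 26 = 7 * -3 mod 26 = 5 -> 'F'.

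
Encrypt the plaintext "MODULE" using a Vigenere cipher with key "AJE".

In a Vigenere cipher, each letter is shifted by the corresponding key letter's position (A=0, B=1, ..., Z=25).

Step 1: Repeat key to match plaintext length:
  Plaintext: MODULE
  Key:       AJEAJE
Step 2: Encrypt each letter:
  M(12) + A(0) = (12+0) mod 26 = 12 = M
  O(14) + J(9) = (14+9) mod 26 = 23 = X
  D(3) + E(4) = (3+4) mod 26 = 7 = H
  U(20) + A(0) = (20+0) mod 26 = 20 = U
  L(11) + J(9) = (11+9) mod 26 = 20 = U
  E(4) + E(4) = (4+4) mod 26 = 8 = I
Ciphertext: MXHUUI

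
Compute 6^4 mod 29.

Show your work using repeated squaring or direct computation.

Step 1: Compute 6^4 mod 29 step by step, reducing modulo 29 at each step.
  6^1 mod 29 = 6
  6^2 mod 29 = (6 * 6) mod 29 = 7
  6^3 mod 29 = (7 * 6) mod 29 = 13
  6^4 mod 29 = (13 * 6) mod 29 = 20
Step 2: Result = 20.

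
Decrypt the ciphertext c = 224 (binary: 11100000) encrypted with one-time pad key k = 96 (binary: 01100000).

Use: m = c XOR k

Step 1: XOR ciphertext with key:
  Ciphertext: 11100000
  Key:        01100000
  XOR:        10000000
Step 2: Plaintext = 10000000 = 128 in decimal.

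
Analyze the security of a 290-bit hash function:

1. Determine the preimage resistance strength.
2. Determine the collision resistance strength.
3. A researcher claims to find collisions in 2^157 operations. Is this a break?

Step 1: Preimage resistance requires brute-force of 2^290 operations.
Step 2: Collision resistance (birthday bound) = 2^(290/2) = 2^145.
Step 3: The claimed attack costs 2^157 operations.
Step 4: Since 2^157 >= 2^145, the claimed attack is no faster than the generic birthday attack, so this does not break collision resistance.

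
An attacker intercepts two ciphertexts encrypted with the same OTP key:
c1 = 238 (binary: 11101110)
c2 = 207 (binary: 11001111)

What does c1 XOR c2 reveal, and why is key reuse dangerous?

Step 1: c1 XOR c2 = (m1 XOR k) XOR (m2 XOR k).
Step 2: By XOR associativity/commutativity: = m1 XOR m2 XOR k XOR k = m1 XOR m2.
Step 3: 11101110 XOR 11001111 = 00100001 = 33.
Step 4: The key cancels out! An attacker learns m1 XOR m2 = 33, revealing the relationship between plaintexts.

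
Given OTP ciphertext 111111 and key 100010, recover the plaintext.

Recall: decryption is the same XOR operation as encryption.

Step 1: XOR ciphertext with key:
  Ciphertext: 111111
  Key:        100010
  XOR:        011101
Step 2: Plaintext = 011101 = 29 in decimal.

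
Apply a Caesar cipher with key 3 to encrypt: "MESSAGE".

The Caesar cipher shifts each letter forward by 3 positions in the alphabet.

Step 1: For each letter, shift forward by 3 positions (mod 26).
  M (position 12) -> position (12+3) mod 26 = 15 -> P
  E (position 4) -> position (4+3) mod 26 = 7 -> H
  S (position 18) -> position (18+3) mod 26 = 21 -> V
  S (position 18) -> position (18+3) mod 26 = 21 -> V
  A (position 0) -> position (0+3) mod 26 = 3 -> D
  G (position 6) -> position (6+3) mod 26 = 9 -> J
  E (position 4) -> position (4+3) mod 26 = 7 -> H
Result: PHVVDJH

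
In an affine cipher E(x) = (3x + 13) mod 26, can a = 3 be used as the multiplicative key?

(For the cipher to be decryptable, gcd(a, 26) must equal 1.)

Step 1: Compute gcd(3, 26).
Step 2: gcd(3, 26) = 1.
Since gcd = 1, 3 is coprime with 26, so it is a valid key.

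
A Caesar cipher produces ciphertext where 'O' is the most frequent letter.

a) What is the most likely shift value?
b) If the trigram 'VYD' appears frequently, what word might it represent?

Step 1: In English, 'E' is the most frequent letter (12.7%).
Step 2: The most frequent ciphertext letter is 'O' (position 14).
Step 3: Shift = (14 - 4) mod 26 = 10.
Step 4: Decrypt 'VYD' by shifting back 10:
  V -> L
  Y -> O
  D -> T
Step 5: 'VYD' decrypts to 'LOT'.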